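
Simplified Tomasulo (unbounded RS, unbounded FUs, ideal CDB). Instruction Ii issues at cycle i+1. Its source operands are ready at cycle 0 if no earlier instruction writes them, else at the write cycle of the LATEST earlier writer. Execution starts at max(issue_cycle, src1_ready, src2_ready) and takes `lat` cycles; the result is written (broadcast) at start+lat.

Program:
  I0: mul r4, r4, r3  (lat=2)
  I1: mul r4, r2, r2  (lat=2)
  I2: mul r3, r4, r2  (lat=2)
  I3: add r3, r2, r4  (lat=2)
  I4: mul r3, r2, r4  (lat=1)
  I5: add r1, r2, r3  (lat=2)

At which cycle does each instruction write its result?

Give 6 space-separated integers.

I0 mul r4: issue@1 deps=(None,None) exec_start@1 write@3
I1 mul r4: issue@2 deps=(None,None) exec_start@2 write@4
I2 mul r3: issue@3 deps=(1,None) exec_start@4 write@6
I3 add r3: issue@4 deps=(None,1) exec_start@4 write@6
I4 mul r3: issue@5 deps=(None,1) exec_start@5 write@6
I5 add r1: issue@6 deps=(None,4) exec_start@6 write@8

Answer: 3 4 6 6 6 8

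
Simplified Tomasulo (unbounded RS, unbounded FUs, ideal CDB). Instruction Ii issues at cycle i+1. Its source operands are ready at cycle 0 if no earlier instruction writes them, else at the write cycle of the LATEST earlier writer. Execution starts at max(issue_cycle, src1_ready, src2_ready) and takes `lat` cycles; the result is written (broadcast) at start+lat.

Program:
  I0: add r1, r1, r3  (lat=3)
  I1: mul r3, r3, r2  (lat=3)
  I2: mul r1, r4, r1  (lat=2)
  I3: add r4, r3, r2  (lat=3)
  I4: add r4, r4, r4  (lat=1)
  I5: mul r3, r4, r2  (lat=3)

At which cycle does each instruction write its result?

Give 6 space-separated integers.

I0 add r1: issue@1 deps=(None,None) exec_start@1 write@4
I1 mul r3: issue@2 deps=(None,None) exec_start@2 write@5
I2 mul r1: issue@3 deps=(None,0) exec_start@4 write@6
I3 add r4: issue@4 deps=(1,None) exec_start@5 write@8
I4 add r4: issue@5 deps=(3,3) exec_start@8 write@9
I5 mul r3: issue@6 deps=(4,None) exec_start@9 write@12

Answer: 4 5 6 8 9 12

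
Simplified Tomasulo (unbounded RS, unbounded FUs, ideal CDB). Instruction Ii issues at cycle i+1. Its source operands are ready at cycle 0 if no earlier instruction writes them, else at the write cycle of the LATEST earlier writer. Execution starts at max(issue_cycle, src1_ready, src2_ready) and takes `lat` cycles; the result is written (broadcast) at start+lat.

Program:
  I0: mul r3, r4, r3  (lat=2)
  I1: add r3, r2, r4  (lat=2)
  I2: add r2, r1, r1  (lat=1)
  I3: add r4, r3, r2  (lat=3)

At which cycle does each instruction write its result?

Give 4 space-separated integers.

I0 mul r3: issue@1 deps=(None,None) exec_start@1 write@3
I1 add r3: issue@2 deps=(None,None) exec_start@2 write@4
I2 add r2: issue@3 deps=(None,None) exec_start@3 write@4
I3 add r4: issue@4 deps=(1,2) exec_start@4 write@7

Answer: 3 4 4 7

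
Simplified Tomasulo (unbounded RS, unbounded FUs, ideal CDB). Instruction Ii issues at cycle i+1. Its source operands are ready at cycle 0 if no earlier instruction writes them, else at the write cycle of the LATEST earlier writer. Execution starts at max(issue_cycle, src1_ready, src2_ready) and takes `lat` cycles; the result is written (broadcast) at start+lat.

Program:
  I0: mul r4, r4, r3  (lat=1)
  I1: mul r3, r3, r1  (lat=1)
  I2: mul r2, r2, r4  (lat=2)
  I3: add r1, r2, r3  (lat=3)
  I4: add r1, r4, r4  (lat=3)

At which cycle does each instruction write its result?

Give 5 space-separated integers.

Answer: 2 3 5 8 8

Derivation:
I0 mul r4: issue@1 deps=(None,None) exec_start@1 write@2
I1 mul r3: issue@2 deps=(None,None) exec_start@2 write@3
I2 mul r2: issue@3 deps=(None,0) exec_start@3 write@5
I3 add r1: issue@4 deps=(2,1) exec_start@5 write@8
I4 add r1: issue@5 deps=(0,0) exec_start@5 write@8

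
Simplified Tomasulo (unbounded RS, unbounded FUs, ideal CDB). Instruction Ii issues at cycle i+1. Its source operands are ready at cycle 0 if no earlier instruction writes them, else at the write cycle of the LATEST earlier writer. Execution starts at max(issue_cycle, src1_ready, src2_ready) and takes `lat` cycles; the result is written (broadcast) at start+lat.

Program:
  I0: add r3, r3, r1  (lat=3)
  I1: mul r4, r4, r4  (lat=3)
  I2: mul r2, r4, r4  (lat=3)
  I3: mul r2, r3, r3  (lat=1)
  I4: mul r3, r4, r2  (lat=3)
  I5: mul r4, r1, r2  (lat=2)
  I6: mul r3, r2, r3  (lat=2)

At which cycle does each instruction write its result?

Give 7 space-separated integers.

I0 add r3: issue@1 deps=(None,None) exec_start@1 write@4
I1 mul r4: issue@2 deps=(None,None) exec_start@2 write@5
I2 mul r2: issue@3 deps=(1,1) exec_start@5 write@8
I3 mul r2: issue@4 deps=(0,0) exec_start@4 write@5
I4 mul r3: issue@5 deps=(1,3) exec_start@5 write@8
I5 mul r4: issue@6 deps=(None,3) exec_start@6 write@8
I6 mul r3: issue@7 deps=(3,4) exec_start@8 write@10

Answer: 4 5 8 5 8 8 10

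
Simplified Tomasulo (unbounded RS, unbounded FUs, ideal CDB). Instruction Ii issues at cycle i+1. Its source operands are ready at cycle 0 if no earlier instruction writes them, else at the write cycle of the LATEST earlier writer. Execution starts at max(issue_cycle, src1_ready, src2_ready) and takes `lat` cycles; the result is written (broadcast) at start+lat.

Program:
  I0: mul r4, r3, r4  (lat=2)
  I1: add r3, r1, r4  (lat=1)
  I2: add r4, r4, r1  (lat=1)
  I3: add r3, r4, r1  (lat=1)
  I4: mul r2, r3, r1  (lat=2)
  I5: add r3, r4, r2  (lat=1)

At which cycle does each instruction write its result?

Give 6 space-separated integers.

Answer: 3 4 4 5 7 8

Derivation:
I0 mul r4: issue@1 deps=(None,None) exec_start@1 write@3
I1 add r3: issue@2 deps=(None,0) exec_start@3 write@4
I2 add r4: issue@3 deps=(0,None) exec_start@3 write@4
I3 add r3: issue@4 deps=(2,None) exec_start@4 write@5
I4 mul r2: issue@5 deps=(3,None) exec_start@5 write@7
I5 add r3: issue@6 deps=(2,4) exec_start@7 write@8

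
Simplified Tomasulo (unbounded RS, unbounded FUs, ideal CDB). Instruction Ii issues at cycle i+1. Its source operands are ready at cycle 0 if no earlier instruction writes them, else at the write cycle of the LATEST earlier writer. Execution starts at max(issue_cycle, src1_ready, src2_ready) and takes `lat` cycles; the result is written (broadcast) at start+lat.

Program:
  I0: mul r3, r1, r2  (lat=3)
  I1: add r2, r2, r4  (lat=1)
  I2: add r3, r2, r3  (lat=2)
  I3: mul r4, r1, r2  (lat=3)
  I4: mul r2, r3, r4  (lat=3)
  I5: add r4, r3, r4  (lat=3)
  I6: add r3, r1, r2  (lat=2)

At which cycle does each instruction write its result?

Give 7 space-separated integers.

Answer: 4 3 6 7 10 10 12

Derivation:
I0 mul r3: issue@1 deps=(None,None) exec_start@1 write@4
I1 add r2: issue@2 deps=(None,None) exec_start@2 write@3
I2 add r3: issue@3 deps=(1,0) exec_start@4 write@6
I3 mul r4: issue@4 deps=(None,1) exec_start@4 write@7
I4 mul r2: issue@5 deps=(2,3) exec_start@7 write@10
I5 add r4: issue@6 deps=(2,3) exec_start@7 write@10
I6 add r3: issue@7 deps=(None,4) exec_start@10 write@12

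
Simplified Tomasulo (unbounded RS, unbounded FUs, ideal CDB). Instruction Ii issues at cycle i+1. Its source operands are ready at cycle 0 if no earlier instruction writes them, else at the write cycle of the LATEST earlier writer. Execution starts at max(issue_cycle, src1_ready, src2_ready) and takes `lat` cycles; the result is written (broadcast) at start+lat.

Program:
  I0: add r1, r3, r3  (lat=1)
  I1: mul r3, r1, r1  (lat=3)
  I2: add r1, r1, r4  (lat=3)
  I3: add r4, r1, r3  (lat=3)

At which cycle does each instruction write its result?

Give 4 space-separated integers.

Answer: 2 5 6 9

Derivation:
I0 add r1: issue@1 deps=(None,None) exec_start@1 write@2
I1 mul r3: issue@2 deps=(0,0) exec_start@2 write@5
I2 add r1: issue@3 deps=(0,None) exec_start@3 write@6
I3 add r4: issue@4 deps=(2,1) exec_start@6 write@9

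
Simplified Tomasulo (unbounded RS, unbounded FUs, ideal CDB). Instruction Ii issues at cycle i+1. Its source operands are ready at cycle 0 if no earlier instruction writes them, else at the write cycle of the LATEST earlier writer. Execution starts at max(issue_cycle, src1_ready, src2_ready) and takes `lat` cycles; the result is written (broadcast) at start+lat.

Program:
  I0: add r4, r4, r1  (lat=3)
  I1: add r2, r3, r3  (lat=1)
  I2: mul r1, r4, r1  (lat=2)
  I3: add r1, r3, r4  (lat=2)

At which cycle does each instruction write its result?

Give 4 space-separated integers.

I0 add r4: issue@1 deps=(None,None) exec_start@1 write@4
I1 add r2: issue@2 deps=(None,None) exec_start@2 write@3
I2 mul r1: issue@3 deps=(0,None) exec_start@4 write@6
I3 add r1: issue@4 deps=(None,0) exec_start@4 write@6

Answer: 4 3 6 6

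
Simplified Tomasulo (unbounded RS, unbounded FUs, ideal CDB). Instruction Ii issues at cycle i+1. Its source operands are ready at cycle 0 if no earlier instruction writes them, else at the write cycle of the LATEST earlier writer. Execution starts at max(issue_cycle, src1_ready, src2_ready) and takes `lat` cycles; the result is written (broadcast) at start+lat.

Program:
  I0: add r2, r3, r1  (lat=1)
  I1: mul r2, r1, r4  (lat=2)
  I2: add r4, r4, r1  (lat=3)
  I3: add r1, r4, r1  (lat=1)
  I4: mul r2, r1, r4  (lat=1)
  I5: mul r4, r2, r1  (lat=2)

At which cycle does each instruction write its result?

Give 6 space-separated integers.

I0 add r2: issue@1 deps=(None,None) exec_start@1 write@2
I1 mul r2: issue@2 deps=(None,None) exec_start@2 write@4
I2 add r4: issue@3 deps=(None,None) exec_start@3 write@6
I3 add r1: issue@4 deps=(2,None) exec_start@6 write@7
I4 mul r2: issue@5 deps=(3,2) exec_start@7 write@8
I5 mul r4: issue@6 deps=(4,3) exec_start@8 write@10

Answer: 2 4 6 7 8 10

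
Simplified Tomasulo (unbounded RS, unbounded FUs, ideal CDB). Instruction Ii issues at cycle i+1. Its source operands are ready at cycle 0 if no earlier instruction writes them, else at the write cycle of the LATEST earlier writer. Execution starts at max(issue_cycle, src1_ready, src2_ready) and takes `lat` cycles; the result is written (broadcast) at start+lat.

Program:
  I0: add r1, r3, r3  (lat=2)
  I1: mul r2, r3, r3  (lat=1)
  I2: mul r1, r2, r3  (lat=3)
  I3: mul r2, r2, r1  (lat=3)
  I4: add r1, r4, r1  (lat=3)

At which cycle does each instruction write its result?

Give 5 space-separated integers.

Answer: 3 3 6 9 9

Derivation:
I0 add r1: issue@1 deps=(None,None) exec_start@1 write@3
I1 mul r2: issue@2 deps=(None,None) exec_start@2 write@3
I2 mul r1: issue@3 deps=(1,None) exec_start@3 write@6
I3 mul r2: issue@4 deps=(1,2) exec_start@6 write@9
I4 add r1: issue@5 deps=(None,2) exec_start@6 write@9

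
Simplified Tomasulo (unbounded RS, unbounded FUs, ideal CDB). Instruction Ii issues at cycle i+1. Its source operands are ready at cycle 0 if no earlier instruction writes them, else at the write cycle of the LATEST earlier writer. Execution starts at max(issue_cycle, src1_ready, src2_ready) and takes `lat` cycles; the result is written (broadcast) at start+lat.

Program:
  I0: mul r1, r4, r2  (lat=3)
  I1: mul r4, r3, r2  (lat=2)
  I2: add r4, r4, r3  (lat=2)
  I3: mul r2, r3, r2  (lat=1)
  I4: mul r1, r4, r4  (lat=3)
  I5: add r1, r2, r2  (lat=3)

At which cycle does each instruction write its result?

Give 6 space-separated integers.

Answer: 4 4 6 5 9 9

Derivation:
I0 mul r1: issue@1 deps=(None,None) exec_start@1 write@4
I1 mul r4: issue@2 deps=(None,None) exec_start@2 write@4
I2 add r4: issue@3 deps=(1,None) exec_start@4 write@6
I3 mul r2: issue@4 deps=(None,None) exec_start@4 write@5
I4 mul r1: issue@5 deps=(2,2) exec_start@6 write@9
I5 add r1: issue@6 deps=(3,3) exec_start@6 write@9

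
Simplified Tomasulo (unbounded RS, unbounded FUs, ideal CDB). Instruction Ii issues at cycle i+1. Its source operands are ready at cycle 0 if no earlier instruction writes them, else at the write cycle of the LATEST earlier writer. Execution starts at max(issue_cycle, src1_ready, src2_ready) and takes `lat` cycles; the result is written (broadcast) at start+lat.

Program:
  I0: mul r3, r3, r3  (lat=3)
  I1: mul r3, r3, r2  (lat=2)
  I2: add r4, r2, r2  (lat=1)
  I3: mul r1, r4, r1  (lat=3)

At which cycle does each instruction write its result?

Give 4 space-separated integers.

Answer: 4 6 4 7

Derivation:
I0 mul r3: issue@1 deps=(None,None) exec_start@1 write@4
I1 mul r3: issue@2 deps=(0,None) exec_start@4 write@6
I2 add r4: issue@3 deps=(None,None) exec_start@3 write@4
I3 mul r1: issue@4 deps=(2,None) exec_start@4 write@7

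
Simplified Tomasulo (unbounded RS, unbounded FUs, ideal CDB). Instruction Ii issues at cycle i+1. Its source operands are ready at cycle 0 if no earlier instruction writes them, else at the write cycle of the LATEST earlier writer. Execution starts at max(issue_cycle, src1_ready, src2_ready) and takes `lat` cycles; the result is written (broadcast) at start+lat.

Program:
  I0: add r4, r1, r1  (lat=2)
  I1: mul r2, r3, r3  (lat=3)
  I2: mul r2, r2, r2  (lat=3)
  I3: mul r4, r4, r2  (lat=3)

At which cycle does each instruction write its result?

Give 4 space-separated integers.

Answer: 3 5 8 11

Derivation:
I0 add r4: issue@1 deps=(None,None) exec_start@1 write@3
I1 mul r2: issue@2 deps=(None,None) exec_start@2 write@5
I2 mul r2: issue@3 deps=(1,1) exec_start@5 write@8
I3 mul r4: issue@4 deps=(0,2) exec_start@8 write@11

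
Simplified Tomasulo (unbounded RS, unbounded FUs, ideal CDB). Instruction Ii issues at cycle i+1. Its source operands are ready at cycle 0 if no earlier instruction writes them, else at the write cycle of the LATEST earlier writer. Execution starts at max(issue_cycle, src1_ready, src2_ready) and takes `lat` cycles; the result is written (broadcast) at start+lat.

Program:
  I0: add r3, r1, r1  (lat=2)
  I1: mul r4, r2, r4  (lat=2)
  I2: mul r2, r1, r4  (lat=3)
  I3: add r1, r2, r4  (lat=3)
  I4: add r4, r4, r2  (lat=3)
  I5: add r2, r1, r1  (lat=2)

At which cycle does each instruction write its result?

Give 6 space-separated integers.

Answer: 3 4 7 10 10 12

Derivation:
I0 add r3: issue@1 deps=(None,None) exec_start@1 write@3
I1 mul r4: issue@2 deps=(None,None) exec_start@2 write@4
I2 mul r2: issue@3 deps=(None,1) exec_start@4 write@7
I3 add r1: issue@4 deps=(2,1) exec_start@7 write@10
I4 add r4: issue@5 deps=(1,2) exec_start@7 write@10
I5 add r2: issue@6 deps=(3,3) exec_start@10 write@12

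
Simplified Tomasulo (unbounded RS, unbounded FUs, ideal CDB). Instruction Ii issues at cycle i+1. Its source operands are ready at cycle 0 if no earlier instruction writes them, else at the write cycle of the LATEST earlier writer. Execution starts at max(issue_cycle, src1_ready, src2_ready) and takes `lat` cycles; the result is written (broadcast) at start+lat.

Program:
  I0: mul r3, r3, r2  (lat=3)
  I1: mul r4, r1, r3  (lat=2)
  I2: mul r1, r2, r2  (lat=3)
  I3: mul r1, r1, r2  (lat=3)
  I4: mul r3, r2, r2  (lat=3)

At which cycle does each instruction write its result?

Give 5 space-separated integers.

Answer: 4 6 6 9 8

Derivation:
I0 mul r3: issue@1 deps=(None,None) exec_start@1 write@4
I1 mul r4: issue@2 deps=(None,0) exec_start@4 write@6
I2 mul r1: issue@3 deps=(None,None) exec_start@3 write@6
I3 mul r1: issue@4 deps=(2,None) exec_start@6 write@9
I4 mul r3: issue@5 deps=(None,None) exec_start@5 write@8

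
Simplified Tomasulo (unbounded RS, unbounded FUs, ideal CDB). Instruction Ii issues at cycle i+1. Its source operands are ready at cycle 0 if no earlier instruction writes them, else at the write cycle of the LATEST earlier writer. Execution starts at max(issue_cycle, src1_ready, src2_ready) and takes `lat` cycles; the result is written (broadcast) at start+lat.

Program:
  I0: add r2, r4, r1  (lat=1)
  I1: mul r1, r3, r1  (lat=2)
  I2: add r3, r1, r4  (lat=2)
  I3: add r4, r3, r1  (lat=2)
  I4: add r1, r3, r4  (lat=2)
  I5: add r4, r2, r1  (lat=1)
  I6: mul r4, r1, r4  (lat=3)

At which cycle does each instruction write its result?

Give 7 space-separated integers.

Answer: 2 4 6 8 10 11 14

Derivation:
I0 add r2: issue@1 deps=(None,None) exec_start@1 write@2
I1 mul r1: issue@2 deps=(None,None) exec_start@2 write@4
I2 add r3: issue@3 deps=(1,None) exec_start@4 write@6
I3 add r4: issue@4 deps=(2,1) exec_start@6 write@8
I4 add r1: issue@5 deps=(2,3) exec_start@8 write@10
I5 add r4: issue@6 deps=(0,4) exec_start@10 write@11
I6 mul r4: issue@7 deps=(4,5) exec_start@11 write@14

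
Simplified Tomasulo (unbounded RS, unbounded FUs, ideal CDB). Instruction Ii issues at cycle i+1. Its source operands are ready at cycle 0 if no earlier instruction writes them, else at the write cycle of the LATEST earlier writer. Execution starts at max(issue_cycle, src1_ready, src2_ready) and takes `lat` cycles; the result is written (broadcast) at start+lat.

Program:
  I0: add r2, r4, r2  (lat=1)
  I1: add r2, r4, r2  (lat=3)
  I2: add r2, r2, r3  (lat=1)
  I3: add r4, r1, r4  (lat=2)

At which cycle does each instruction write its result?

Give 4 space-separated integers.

Answer: 2 5 6 6

Derivation:
I0 add r2: issue@1 deps=(None,None) exec_start@1 write@2
I1 add r2: issue@2 deps=(None,0) exec_start@2 write@5
I2 add r2: issue@3 deps=(1,None) exec_start@5 write@6
I3 add r4: issue@4 deps=(None,None) exec_start@4 write@6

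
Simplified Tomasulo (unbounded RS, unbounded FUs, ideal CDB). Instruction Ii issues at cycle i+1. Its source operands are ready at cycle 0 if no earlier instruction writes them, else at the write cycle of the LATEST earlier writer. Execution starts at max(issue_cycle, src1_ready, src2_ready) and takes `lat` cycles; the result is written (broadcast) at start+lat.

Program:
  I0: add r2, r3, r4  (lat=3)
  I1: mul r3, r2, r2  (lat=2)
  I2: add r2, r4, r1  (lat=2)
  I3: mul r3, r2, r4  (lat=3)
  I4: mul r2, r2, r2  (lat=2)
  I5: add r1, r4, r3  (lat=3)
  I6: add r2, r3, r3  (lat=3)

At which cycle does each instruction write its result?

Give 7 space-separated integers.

Answer: 4 6 5 8 7 11 11

Derivation:
I0 add r2: issue@1 deps=(None,None) exec_start@1 write@4
I1 mul r3: issue@2 deps=(0,0) exec_start@4 write@6
I2 add r2: issue@3 deps=(None,None) exec_start@3 write@5
I3 mul r3: issue@4 deps=(2,None) exec_start@5 write@8
I4 mul r2: issue@5 deps=(2,2) exec_start@5 write@7
I5 add r1: issue@6 deps=(None,3) exec_start@8 write@11
I6 add r2: issue@7 deps=(3,3) exec_start@8 write@11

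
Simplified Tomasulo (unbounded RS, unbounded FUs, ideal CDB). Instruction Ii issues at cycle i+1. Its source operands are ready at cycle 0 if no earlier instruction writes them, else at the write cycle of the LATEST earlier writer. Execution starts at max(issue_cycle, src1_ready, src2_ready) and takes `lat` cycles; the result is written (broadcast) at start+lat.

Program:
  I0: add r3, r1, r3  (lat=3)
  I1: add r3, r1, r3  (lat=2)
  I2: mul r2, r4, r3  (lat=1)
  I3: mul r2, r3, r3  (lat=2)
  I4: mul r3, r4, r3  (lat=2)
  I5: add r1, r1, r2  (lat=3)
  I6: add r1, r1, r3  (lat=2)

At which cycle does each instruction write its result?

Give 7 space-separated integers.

Answer: 4 6 7 8 8 11 13

Derivation:
I0 add r3: issue@1 deps=(None,None) exec_start@1 write@4
I1 add r3: issue@2 deps=(None,0) exec_start@4 write@6
I2 mul r2: issue@3 deps=(None,1) exec_start@6 write@7
I3 mul r2: issue@4 deps=(1,1) exec_start@6 write@8
I4 mul r3: issue@5 deps=(None,1) exec_start@6 write@8
I5 add r1: issue@6 deps=(None,3) exec_start@8 write@11
I6 add r1: issue@7 deps=(5,4) exec_start@11 write@13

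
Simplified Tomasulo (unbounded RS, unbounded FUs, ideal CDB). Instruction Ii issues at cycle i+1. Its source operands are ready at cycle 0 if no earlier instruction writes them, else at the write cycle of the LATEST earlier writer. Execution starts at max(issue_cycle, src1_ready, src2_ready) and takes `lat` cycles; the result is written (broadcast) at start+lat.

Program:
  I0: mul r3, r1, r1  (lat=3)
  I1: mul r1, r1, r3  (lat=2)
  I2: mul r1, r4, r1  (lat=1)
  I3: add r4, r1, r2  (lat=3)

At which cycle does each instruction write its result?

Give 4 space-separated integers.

I0 mul r3: issue@1 deps=(None,None) exec_start@1 write@4
I1 mul r1: issue@2 deps=(None,0) exec_start@4 write@6
I2 mul r1: issue@3 deps=(None,1) exec_start@6 write@7
I3 add r4: issue@4 deps=(2,None) exec_start@7 write@10

Answer: 4 6 7 10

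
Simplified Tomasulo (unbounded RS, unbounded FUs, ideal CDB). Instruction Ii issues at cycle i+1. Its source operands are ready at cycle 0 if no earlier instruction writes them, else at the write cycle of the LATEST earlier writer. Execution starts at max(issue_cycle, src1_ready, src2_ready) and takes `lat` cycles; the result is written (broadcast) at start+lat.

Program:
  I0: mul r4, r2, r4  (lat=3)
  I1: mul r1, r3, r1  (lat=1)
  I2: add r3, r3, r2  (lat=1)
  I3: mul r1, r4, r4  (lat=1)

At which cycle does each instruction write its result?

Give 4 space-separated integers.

I0 mul r4: issue@1 deps=(None,None) exec_start@1 write@4
I1 mul r1: issue@2 deps=(None,None) exec_start@2 write@3
I2 add r3: issue@3 deps=(None,None) exec_start@3 write@4
I3 mul r1: issue@4 deps=(0,0) exec_start@4 write@5

Answer: 4 3 4 5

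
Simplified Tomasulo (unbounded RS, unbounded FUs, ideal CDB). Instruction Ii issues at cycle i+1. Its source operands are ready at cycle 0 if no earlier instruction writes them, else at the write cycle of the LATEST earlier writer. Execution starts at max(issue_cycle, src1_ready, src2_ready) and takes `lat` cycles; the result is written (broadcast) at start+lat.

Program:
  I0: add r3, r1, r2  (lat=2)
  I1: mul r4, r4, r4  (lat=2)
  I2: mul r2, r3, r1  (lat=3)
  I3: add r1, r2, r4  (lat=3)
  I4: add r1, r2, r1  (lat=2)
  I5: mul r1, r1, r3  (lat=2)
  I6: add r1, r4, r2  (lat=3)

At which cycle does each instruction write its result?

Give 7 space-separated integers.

I0 add r3: issue@1 deps=(None,None) exec_start@1 write@3
I1 mul r4: issue@2 deps=(None,None) exec_start@2 write@4
I2 mul r2: issue@3 deps=(0,None) exec_start@3 write@6
I3 add r1: issue@4 deps=(2,1) exec_start@6 write@9
I4 add r1: issue@5 deps=(2,3) exec_start@9 write@11
I5 mul r1: issue@6 deps=(4,0) exec_start@11 write@13
I6 add r1: issue@7 deps=(1,2) exec_start@7 write@10

Answer: 3 4 6 9 11 13 10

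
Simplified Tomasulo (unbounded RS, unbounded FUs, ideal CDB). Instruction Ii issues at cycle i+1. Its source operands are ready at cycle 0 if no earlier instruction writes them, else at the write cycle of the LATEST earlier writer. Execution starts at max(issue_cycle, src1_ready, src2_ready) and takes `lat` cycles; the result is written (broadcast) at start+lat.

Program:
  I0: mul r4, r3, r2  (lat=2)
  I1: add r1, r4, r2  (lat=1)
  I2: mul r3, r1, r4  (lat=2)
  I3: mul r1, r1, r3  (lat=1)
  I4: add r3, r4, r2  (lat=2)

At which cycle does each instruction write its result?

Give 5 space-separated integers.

Answer: 3 4 6 7 7

Derivation:
I0 mul r4: issue@1 deps=(None,None) exec_start@1 write@3
I1 add r1: issue@2 deps=(0,None) exec_start@3 write@4
I2 mul r3: issue@3 deps=(1,0) exec_start@4 write@6
I3 mul r1: issue@4 deps=(1,2) exec_start@6 write@7
I4 add r3: issue@5 deps=(0,None) exec_start@5 write@7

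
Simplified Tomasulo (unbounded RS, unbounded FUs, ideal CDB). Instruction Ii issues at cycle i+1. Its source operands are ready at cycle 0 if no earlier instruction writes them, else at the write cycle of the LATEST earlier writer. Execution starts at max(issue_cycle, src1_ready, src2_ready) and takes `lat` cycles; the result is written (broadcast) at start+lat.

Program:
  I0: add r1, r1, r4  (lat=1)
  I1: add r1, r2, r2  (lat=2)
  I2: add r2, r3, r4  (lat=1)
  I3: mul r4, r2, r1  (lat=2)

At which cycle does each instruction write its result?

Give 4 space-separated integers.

Answer: 2 4 4 6

Derivation:
I0 add r1: issue@1 deps=(None,None) exec_start@1 write@2
I1 add r1: issue@2 deps=(None,None) exec_start@2 write@4
I2 add r2: issue@3 deps=(None,None) exec_start@3 write@4
I3 mul r4: issue@4 deps=(2,1) exec_start@4 write@6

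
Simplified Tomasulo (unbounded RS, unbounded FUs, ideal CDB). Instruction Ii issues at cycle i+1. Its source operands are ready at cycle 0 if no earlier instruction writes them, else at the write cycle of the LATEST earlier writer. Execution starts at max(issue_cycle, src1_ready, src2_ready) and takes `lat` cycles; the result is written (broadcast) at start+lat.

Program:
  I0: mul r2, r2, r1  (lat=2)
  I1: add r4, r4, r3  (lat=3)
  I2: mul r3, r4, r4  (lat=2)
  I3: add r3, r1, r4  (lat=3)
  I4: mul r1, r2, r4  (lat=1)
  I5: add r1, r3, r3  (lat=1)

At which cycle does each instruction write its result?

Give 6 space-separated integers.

I0 mul r2: issue@1 deps=(None,None) exec_start@1 write@3
I1 add r4: issue@2 deps=(None,None) exec_start@2 write@5
I2 mul r3: issue@3 deps=(1,1) exec_start@5 write@7
I3 add r3: issue@4 deps=(None,1) exec_start@5 write@8
I4 mul r1: issue@5 deps=(0,1) exec_start@5 write@6
I5 add r1: issue@6 deps=(3,3) exec_start@8 write@9

Answer: 3 5 7 8 6 9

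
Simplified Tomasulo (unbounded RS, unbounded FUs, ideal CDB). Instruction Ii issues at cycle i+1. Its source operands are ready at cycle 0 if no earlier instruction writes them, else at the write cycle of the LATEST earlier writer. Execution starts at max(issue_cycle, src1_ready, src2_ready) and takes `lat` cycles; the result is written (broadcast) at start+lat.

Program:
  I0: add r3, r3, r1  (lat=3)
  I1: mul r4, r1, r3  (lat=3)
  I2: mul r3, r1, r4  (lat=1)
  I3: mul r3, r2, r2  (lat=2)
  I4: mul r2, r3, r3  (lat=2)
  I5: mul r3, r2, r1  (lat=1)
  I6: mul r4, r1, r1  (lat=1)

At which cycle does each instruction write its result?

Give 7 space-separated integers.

I0 add r3: issue@1 deps=(None,None) exec_start@1 write@4
I1 mul r4: issue@2 deps=(None,0) exec_start@4 write@7
I2 mul r3: issue@3 deps=(None,1) exec_start@7 write@8
I3 mul r3: issue@4 deps=(None,None) exec_start@4 write@6
I4 mul r2: issue@5 deps=(3,3) exec_start@6 write@8
I5 mul r3: issue@6 deps=(4,None) exec_start@8 write@9
I6 mul r4: issue@7 deps=(None,None) exec_start@7 write@8

Answer: 4 7 8 6 8 9 8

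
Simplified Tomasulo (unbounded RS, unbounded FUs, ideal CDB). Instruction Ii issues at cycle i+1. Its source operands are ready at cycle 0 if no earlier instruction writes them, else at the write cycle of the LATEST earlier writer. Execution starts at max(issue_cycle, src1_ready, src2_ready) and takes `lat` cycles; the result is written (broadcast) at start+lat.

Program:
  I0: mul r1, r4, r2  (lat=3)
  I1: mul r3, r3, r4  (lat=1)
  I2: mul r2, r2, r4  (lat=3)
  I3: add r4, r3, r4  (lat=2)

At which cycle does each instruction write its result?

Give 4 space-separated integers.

Answer: 4 3 6 6

Derivation:
I0 mul r1: issue@1 deps=(None,None) exec_start@1 write@4
I1 mul r3: issue@2 deps=(None,None) exec_start@2 write@3
I2 mul r2: issue@3 deps=(None,None) exec_start@3 write@6
I3 add r4: issue@4 deps=(1,None) exec_start@4 write@6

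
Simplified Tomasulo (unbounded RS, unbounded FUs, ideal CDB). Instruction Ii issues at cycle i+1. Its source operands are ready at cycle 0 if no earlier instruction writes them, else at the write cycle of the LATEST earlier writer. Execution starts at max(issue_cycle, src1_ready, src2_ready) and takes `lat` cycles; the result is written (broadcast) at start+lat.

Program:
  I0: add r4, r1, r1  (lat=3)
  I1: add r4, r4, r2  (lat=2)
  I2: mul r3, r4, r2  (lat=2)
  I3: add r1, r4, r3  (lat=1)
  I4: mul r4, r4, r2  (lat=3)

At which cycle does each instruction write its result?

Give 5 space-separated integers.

I0 add r4: issue@1 deps=(None,None) exec_start@1 write@4
I1 add r4: issue@2 deps=(0,None) exec_start@4 write@6
I2 mul r3: issue@3 deps=(1,None) exec_start@6 write@8
I3 add r1: issue@4 deps=(1,2) exec_start@8 write@9
I4 mul r4: issue@5 deps=(1,None) exec_start@6 write@9

Answer: 4 6 8 9 9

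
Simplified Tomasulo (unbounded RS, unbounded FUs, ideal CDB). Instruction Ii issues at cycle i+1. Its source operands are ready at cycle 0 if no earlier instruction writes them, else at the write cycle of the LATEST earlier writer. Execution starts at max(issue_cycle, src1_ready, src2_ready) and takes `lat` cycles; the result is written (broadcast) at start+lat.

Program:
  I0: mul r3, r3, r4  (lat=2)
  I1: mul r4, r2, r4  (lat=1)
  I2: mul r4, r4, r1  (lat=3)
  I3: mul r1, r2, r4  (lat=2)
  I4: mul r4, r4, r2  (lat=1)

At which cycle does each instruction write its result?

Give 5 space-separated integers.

Answer: 3 3 6 8 7

Derivation:
I0 mul r3: issue@1 deps=(None,None) exec_start@1 write@3
I1 mul r4: issue@2 deps=(None,None) exec_start@2 write@3
I2 mul r4: issue@3 deps=(1,None) exec_start@3 write@6
I3 mul r1: issue@4 deps=(None,2) exec_start@6 write@8
I4 mul r4: issue@5 deps=(2,None) exec_start@6 write@7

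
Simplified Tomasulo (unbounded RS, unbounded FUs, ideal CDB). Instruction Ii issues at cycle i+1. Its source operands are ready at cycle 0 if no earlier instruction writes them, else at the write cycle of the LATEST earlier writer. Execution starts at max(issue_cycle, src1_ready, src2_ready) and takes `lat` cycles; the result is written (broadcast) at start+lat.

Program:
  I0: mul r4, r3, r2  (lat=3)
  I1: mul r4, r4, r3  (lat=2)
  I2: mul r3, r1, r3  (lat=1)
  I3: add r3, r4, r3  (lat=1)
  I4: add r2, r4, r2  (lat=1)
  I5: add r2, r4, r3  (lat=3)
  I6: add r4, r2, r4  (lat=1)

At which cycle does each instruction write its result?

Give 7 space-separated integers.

Answer: 4 6 4 7 7 10 11

Derivation:
I0 mul r4: issue@1 deps=(None,None) exec_start@1 write@4
I1 mul r4: issue@2 deps=(0,None) exec_start@4 write@6
I2 mul r3: issue@3 deps=(None,None) exec_start@3 write@4
I3 add r3: issue@4 deps=(1,2) exec_start@6 write@7
I4 add r2: issue@5 deps=(1,None) exec_start@6 write@7
I5 add r2: issue@6 deps=(1,3) exec_start@7 write@10
I6 add r4: issue@7 deps=(5,1) exec_start@10 write@11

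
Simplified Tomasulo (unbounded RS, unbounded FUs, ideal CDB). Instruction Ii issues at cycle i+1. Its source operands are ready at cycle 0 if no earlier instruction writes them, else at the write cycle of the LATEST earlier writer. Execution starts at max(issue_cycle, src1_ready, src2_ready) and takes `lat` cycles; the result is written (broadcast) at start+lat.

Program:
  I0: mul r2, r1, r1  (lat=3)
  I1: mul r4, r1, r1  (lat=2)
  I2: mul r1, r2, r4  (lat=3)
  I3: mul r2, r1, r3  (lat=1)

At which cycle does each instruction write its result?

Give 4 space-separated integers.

I0 mul r2: issue@1 deps=(None,None) exec_start@1 write@4
I1 mul r4: issue@2 deps=(None,None) exec_start@2 write@4
I2 mul r1: issue@3 deps=(0,1) exec_start@4 write@7
I3 mul r2: issue@4 deps=(2,None) exec_start@7 write@8

Answer: 4 4 7 8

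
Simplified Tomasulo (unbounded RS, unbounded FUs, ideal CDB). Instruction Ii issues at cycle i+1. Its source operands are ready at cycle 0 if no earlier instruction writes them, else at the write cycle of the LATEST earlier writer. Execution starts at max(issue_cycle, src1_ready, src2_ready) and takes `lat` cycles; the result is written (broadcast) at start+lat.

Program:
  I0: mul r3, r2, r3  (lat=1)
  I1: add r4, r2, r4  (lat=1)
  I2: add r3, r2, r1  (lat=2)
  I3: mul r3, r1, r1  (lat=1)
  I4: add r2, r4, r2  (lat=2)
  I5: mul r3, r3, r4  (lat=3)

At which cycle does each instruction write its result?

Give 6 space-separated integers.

I0 mul r3: issue@1 deps=(None,None) exec_start@1 write@2
I1 add r4: issue@2 deps=(None,None) exec_start@2 write@3
I2 add r3: issue@3 deps=(None,None) exec_start@3 write@5
I3 mul r3: issue@4 deps=(None,None) exec_start@4 write@5
I4 add r2: issue@5 deps=(1,None) exec_start@5 write@7
I5 mul r3: issue@6 deps=(3,1) exec_start@6 write@9

Answer: 2 3 5 5 7 9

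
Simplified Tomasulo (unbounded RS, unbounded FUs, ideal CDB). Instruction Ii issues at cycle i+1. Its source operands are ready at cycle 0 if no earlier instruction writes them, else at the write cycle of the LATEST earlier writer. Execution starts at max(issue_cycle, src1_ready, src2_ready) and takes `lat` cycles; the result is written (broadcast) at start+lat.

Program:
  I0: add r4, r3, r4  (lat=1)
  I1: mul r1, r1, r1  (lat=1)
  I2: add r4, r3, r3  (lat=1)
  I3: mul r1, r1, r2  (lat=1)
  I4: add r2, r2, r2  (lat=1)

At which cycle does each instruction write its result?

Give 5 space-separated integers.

I0 add r4: issue@1 deps=(None,None) exec_start@1 write@2
I1 mul r1: issue@2 deps=(None,None) exec_start@2 write@3
I2 add r4: issue@3 deps=(None,None) exec_start@3 write@4
I3 mul r1: issue@4 deps=(1,None) exec_start@4 write@5
I4 add r2: issue@5 deps=(None,None) exec_start@5 write@6

Answer: 2 3 4 5 6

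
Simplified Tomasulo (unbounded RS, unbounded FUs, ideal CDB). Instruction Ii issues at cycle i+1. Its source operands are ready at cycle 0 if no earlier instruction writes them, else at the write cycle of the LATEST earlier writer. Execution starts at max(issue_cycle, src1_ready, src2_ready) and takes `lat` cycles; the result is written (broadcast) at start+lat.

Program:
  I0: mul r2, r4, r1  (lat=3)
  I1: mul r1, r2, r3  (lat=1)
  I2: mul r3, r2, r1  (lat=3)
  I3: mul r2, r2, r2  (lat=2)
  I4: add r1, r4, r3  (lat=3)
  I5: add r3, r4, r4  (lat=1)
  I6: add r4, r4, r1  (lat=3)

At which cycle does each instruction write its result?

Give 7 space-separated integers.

I0 mul r2: issue@1 deps=(None,None) exec_start@1 write@4
I1 mul r1: issue@2 deps=(0,None) exec_start@4 write@5
I2 mul r3: issue@3 deps=(0,1) exec_start@5 write@8
I3 mul r2: issue@4 deps=(0,0) exec_start@4 write@6
I4 add r1: issue@5 deps=(None,2) exec_start@8 write@11
I5 add r3: issue@6 deps=(None,None) exec_start@6 write@7
I6 add r4: issue@7 deps=(None,4) exec_start@11 write@14

Answer: 4 5 8 6 11 7 14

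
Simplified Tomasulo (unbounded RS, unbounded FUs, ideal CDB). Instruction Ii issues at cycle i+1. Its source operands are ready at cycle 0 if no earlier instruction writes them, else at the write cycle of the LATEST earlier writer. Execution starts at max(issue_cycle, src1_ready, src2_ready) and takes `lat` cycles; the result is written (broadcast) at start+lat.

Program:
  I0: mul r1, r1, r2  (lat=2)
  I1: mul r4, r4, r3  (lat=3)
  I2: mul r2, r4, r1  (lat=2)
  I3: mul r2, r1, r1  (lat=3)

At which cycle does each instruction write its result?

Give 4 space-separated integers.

Answer: 3 5 7 7

Derivation:
I0 mul r1: issue@1 deps=(None,None) exec_start@1 write@3
I1 mul r4: issue@2 deps=(None,None) exec_start@2 write@5
I2 mul r2: issue@3 deps=(1,0) exec_start@5 write@7
I3 mul r2: issue@4 deps=(0,0) exec_start@4 write@7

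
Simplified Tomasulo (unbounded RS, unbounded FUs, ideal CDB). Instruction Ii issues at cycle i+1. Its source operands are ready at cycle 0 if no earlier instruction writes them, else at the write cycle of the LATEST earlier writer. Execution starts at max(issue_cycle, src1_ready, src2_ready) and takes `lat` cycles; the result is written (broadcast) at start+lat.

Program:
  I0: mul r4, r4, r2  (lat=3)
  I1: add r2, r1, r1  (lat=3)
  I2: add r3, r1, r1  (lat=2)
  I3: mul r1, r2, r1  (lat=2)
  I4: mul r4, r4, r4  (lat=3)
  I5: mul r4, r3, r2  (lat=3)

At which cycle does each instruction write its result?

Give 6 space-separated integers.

I0 mul r4: issue@1 deps=(None,None) exec_start@1 write@4
I1 add r2: issue@2 deps=(None,None) exec_start@2 write@5
I2 add r3: issue@3 deps=(None,None) exec_start@3 write@5
I3 mul r1: issue@4 deps=(1,None) exec_start@5 write@7
I4 mul r4: issue@5 deps=(0,0) exec_start@5 write@8
I5 mul r4: issue@6 deps=(2,1) exec_start@6 write@9

Answer: 4 5 5 7 8 9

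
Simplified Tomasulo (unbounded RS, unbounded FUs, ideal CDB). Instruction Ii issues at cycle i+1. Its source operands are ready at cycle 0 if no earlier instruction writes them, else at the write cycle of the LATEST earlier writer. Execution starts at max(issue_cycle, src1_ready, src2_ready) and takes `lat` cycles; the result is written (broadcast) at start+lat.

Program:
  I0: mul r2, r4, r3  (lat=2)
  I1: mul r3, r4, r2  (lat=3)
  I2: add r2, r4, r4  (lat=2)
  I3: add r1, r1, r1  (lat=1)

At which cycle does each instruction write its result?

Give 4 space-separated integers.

Answer: 3 6 5 5

Derivation:
I0 mul r2: issue@1 deps=(None,None) exec_start@1 write@3
I1 mul r3: issue@2 deps=(None,0) exec_start@3 write@6
I2 add r2: issue@3 deps=(None,None) exec_start@3 write@5
I3 add r1: issue@4 deps=(None,None) exec_start@4 write@5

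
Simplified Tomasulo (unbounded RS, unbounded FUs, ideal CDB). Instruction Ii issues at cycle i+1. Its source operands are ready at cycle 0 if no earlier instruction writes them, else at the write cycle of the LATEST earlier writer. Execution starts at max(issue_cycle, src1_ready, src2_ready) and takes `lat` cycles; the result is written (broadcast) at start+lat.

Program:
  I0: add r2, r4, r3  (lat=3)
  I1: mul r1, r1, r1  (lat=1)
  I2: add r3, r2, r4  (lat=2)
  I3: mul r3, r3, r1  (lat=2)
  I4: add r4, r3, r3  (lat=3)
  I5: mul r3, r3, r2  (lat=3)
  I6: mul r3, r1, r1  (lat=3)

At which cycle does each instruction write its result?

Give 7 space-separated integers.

I0 add r2: issue@1 deps=(None,None) exec_start@1 write@4
I1 mul r1: issue@2 deps=(None,None) exec_start@2 write@3
I2 add r3: issue@3 deps=(0,None) exec_start@4 write@6
I3 mul r3: issue@4 deps=(2,1) exec_start@6 write@8
I4 add r4: issue@5 deps=(3,3) exec_start@8 write@11
I5 mul r3: issue@6 deps=(3,0) exec_start@8 write@11
I6 mul r3: issue@7 deps=(1,1) exec_start@7 write@10

Answer: 4 3 6 8 11 11 10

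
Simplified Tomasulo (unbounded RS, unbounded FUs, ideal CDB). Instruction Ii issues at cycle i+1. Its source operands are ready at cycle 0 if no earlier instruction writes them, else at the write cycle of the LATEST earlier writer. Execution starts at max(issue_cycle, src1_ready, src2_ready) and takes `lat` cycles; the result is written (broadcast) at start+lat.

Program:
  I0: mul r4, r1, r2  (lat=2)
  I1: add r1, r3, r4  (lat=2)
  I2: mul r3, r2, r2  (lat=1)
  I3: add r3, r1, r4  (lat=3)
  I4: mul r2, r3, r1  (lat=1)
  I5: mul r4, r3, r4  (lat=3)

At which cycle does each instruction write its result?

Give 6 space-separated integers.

I0 mul r4: issue@1 deps=(None,None) exec_start@1 write@3
I1 add r1: issue@2 deps=(None,0) exec_start@3 write@5
I2 mul r3: issue@3 deps=(None,None) exec_start@3 write@4
I3 add r3: issue@4 deps=(1,0) exec_start@5 write@8
I4 mul r2: issue@5 deps=(3,1) exec_start@8 write@9
I5 mul r4: issue@6 deps=(3,0) exec_start@8 write@11

Answer: 3 5 4 8 9 11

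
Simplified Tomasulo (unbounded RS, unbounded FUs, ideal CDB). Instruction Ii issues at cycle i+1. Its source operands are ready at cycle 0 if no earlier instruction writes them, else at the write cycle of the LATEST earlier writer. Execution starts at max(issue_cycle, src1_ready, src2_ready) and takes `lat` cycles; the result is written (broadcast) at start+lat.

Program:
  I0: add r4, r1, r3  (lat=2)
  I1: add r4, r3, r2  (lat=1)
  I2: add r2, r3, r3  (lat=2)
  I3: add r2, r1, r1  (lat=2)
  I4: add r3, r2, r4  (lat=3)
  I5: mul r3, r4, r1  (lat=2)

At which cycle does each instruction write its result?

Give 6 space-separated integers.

Answer: 3 3 5 6 9 8

Derivation:
I0 add r4: issue@1 deps=(None,None) exec_start@1 write@3
I1 add r4: issue@2 deps=(None,None) exec_start@2 write@3
I2 add r2: issue@3 deps=(None,None) exec_start@3 write@5
I3 add r2: issue@4 deps=(None,None) exec_start@4 write@6
I4 add r3: issue@5 deps=(3,1) exec_start@6 write@9
I5 mul r3: issue@6 deps=(1,None) exec_start@6 write@8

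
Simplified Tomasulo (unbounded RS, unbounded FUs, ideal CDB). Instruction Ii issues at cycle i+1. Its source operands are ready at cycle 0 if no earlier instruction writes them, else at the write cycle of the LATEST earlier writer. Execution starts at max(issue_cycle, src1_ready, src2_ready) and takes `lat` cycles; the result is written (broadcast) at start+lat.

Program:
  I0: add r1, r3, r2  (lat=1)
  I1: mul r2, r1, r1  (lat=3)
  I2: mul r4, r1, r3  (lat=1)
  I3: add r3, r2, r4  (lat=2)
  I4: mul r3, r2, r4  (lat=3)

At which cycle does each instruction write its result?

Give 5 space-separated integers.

Answer: 2 5 4 7 8

Derivation:
I0 add r1: issue@1 deps=(None,None) exec_start@1 write@2
I1 mul r2: issue@2 deps=(0,0) exec_start@2 write@5
I2 mul r4: issue@3 deps=(0,None) exec_start@3 write@4
I3 add r3: issue@4 deps=(1,2) exec_start@5 write@7
I4 mul r3: issue@5 deps=(1,2) exec_start@5 write@8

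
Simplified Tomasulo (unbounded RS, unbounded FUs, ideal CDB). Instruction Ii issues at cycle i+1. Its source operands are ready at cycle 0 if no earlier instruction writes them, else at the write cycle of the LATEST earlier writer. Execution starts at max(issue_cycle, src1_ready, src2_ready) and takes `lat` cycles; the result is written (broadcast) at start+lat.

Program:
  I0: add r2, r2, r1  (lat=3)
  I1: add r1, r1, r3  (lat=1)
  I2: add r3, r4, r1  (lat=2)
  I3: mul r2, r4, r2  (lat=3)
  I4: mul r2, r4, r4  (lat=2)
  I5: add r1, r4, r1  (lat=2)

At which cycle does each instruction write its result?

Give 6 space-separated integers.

Answer: 4 3 5 7 7 8

Derivation:
I0 add r2: issue@1 deps=(None,None) exec_start@1 write@4
I1 add r1: issue@2 deps=(None,None) exec_start@2 write@3
I2 add r3: issue@3 deps=(None,1) exec_start@3 write@5
I3 mul r2: issue@4 deps=(None,0) exec_start@4 write@7
I4 mul r2: issue@5 deps=(None,None) exec_start@5 write@7
I5 add r1: issue@6 deps=(None,1) exec_start@6 write@8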